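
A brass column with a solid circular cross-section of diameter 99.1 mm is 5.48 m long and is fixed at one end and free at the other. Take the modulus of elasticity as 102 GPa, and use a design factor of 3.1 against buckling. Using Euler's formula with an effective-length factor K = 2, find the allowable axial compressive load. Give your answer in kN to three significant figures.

P_allow = 12.8 kN

I = πd⁴/64 = π×99.1⁴/64 = 4.734×10^6 mm⁴.
Effective length L_e = KL = 2×5.48 m = 10960 mm.
Euler critical load P_cr = π²EI/L_e² = π²×102000×4.734×10^6/10960² = 39680 N.
P_allow = P_cr/n = 39680/3.1 = 12800 N.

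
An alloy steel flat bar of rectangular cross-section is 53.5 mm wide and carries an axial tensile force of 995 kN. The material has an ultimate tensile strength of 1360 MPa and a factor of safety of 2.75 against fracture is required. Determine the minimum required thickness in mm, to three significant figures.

t = 37.6 mm

σ_allow = 1360/2.75 = 494.5 MPa.
Required area A = F/σ_allow = 995000/494.5 = 2012 mm².
t = A/w = 2012/53.5 = 37.61 mm.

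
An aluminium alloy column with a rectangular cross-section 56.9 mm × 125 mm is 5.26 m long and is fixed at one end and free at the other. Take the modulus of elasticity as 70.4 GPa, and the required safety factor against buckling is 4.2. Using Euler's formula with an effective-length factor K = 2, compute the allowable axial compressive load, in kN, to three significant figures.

Buckling occurs about the weak axis: I_min = h·b³/12 = 125×56.9³/12 = 1.919×10^6 mm⁴ (b = 56.9 mm is the smaller dimension).
Effective length L_e = KL = 2×5.26 m = 10520 mm.
Euler critical load P_cr = π²EI/L_e² = π²×70400×1.919×10^6/10520² = 12050 N.
P_allow = P_cr/n = 12050/4.2 = 2869 N.

P_allow = 2.87 kN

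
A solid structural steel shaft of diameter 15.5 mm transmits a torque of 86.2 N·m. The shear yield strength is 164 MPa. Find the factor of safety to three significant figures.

n = 1.39

τ = 16T/(πd³) = 16×86200/(π×15.5³) = 117.9 MPa.
n = τ_limit/τ = 164/117.9 = 1.391.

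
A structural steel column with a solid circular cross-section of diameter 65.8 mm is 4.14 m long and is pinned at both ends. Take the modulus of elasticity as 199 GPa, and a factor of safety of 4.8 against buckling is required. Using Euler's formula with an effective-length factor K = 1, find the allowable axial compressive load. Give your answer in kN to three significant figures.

P_allow = 22.0 kN

I = πd⁴/64 = π×65.8⁴/64 = 920200 mm⁴.
Effective length L_e = KL = 1×4.14 m = 4140 mm.
Euler critical load P_cr = π²EI/L_e² = π²×199000×920200/4140² = 105400 N.
P_allow = P_cr/n = 105400/4.8 = 21970 N.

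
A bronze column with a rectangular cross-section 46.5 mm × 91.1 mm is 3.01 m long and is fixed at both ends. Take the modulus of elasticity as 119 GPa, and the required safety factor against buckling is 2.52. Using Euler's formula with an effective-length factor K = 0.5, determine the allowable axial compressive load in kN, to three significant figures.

Buckling occurs about the weak axis: I_min = h·b³/12 = 91.1×46.5³/12 = 763300 mm⁴ (b = 46.5 mm is the smaller dimension).
Effective length L_e = KL = 0.5×3.01 m = 1505 mm.
Euler critical load P_cr = π²EI/L_e² = π²×119000×763300/1505² = 395800 N.
P_allow = P_cr/n = 395800/2.52 = 157100 N.

P_allow = 157 kN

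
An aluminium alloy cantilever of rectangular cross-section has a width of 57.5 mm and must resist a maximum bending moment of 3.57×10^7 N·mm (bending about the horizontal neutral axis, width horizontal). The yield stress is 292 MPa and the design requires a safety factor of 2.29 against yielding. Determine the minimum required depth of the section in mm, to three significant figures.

σ_allow = 292/2.29 = 127.5 MPa.
For a rectangular section σ = 6M/(bh²), so h² = 6M/(b σ_allow) = 6×3.5700×10^7/(57.5×127.5) = 29210 mm².
h = 170.9 mm.

h = 171 mm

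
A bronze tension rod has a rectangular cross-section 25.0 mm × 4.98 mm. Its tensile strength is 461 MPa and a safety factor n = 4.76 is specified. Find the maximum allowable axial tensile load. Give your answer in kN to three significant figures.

σ_allow = 461/4.76 = 96.85 MPa.
A = 25.0×4.98 = 124.5 mm².
F_allow = σ_allow × A = 96.85×124.5 = 12060 N.

F_allow = 12.1 kN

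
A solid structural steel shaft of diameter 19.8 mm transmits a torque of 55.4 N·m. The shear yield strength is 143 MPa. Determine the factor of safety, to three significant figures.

τ = 16T/(πd³) = 16×55400/(π×19.8³) = 36.35 MPa.
n = τ_limit/τ = 143/36.35 = 3.934.

n = 3.93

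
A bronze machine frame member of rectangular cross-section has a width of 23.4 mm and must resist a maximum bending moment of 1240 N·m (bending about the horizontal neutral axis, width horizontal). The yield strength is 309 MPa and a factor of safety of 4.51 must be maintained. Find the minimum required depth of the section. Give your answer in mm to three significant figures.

h = 68.1 mm

σ_allow = 309/4.51 = 68.51 MPa.
For a rectangular section σ = 6M/(bh²), so h² = 6M/(b σ_allow) = 6×1240000/(23.4×68.51) = 4641 mm².
h = 68.12 mm.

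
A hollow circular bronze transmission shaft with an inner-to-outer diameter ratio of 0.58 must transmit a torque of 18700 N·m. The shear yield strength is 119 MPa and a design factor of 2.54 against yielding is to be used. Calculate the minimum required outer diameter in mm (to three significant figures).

τ_allow = 119/2.54 = 46.85 MPa.
For a hollow shaft τ = 16T/[πd_o³(1−k⁴)] with k = 0.58, so 1−k⁴ = 0.8868.
d_o³ = 16T/[π τ_allow (1−k⁴)] = 16×1.8700×10^7/(π×46.85×0.8868) = 2.292×10^6 mm³.
d_o = 131.9 mm.

d_o = 132 mm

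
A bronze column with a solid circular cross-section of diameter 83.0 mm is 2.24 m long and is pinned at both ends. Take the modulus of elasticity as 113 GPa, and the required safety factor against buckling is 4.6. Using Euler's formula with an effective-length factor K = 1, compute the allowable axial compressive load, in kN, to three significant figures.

P_allow = 113 kN

I = πd⁴/64 = π×83.0⁴/64 = 2.330×10^6 mm⁴.
Effective length L_e = KL = 1×2.24 m = 2240 mm.
Euler critical load P_cr = π²EI/L_e² = π²×113000×2.330×10^6/2240² = 517800 N.
P_allow = P_cr/n = 517800/4.6 = 112600 N.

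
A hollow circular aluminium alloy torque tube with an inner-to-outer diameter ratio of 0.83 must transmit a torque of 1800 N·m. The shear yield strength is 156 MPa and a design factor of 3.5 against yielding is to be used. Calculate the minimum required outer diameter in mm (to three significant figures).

τ_allow = 156/3.5 = 44.57 MPa.
For a hollow shaft τ = 16T/[πd_o³(1−k⁴)] with k = 0.83, so 1−k⁴ = 0.5254.
d_o³ = 16T/[π τ_allow (1−k⁴)] = 16×1800000/(π×44.57×0.5254) = 391500 mm³.
d_o = 73.15 mm.

d_o = 73.2 mm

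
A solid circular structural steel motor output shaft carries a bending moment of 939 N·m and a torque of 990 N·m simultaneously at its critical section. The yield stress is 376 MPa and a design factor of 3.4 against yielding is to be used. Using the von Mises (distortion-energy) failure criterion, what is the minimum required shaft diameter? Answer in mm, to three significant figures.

d = 48.9 mm

σ_allow = σ_y/n = 376/3.4 = 110.6 MPa.
For a solid shaft σ_b = 32M/(πd³) and τ = 16T/(πd³), so the von Mises stress is σ' = (16/πd³)·√(4M²+3T²).
√(4M²+3T²) = √(4×(939000)² + 3×(990000)²) = 2.543×10^6 N·mm.
d³ = 16×2.543×10^6/(π×110.6) = 117100 mm³.
d = 48.93 mm.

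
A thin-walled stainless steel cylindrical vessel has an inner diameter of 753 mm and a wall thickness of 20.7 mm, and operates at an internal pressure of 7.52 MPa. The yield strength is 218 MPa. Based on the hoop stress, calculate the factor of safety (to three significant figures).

n = 1.59

σ_h = pD/(2t) = 7.52×753/(2×20.7) = 136.8 MPa.
n = 218/136.8 = 1.594.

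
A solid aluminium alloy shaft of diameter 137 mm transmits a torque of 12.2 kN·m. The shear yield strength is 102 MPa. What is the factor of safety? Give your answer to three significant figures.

n = 4.22

τ = 16T/(πd³) = 16×1.2200×10^7/(π×137³) = 24.16 MPa.
n = τ_limit/τ = 102/24.16 = 4.221.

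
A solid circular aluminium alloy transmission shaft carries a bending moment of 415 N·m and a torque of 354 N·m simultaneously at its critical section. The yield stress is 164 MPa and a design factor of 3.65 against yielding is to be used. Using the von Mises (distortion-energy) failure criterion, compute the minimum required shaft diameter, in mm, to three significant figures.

σ_allow = σ_y/n = 164/3.65 = 44.93 MPa.
For a solid shaft σ_b = 32M/(πd³) and τ = 16T/(πd³), so the von Mises stress is σ' = (16/πd³)·√(4M²+3T²).
√(4M²+3T²) = √(4×(415000)² + 3×(354000)²) = 1.032×10^6 N·mm.
d³ = 16×1.032×10^6/(π×44.93) = 117000 mm³.
d = 48.91 mm.

d = 48.9 mm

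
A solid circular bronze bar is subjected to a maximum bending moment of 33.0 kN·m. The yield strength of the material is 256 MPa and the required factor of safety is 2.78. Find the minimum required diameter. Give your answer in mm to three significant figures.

d = 154 mm

σ_allow = 256/2.78 = 92.09 MPa.
For a solid circular section σ = 32M/(πd³), so d³ = 32M/(π σ_allow) = 32×3.3000×10^7/(π×92.09) = 3.650×10^6 mm³.
d = 154.0 mm.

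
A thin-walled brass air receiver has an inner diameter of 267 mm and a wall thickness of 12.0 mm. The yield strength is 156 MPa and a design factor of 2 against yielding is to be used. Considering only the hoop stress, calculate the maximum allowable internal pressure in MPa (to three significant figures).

σ_allow = 156/2 = 78.00 MPa.
σ_h = pD/(2t) → p_allow = 2σ_allow t/D = 2×78.00×12.0/267 = 7.011 MPa.

p_allow = 7.01 MPa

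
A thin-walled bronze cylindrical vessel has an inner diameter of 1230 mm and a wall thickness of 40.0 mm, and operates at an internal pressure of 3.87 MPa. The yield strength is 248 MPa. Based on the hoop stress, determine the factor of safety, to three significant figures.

σ_h = pD/(2t) = 3.87×1230/(2×40.0) = 59.50 MPa.
n = 248/59.50 = 4.168.

n = 4.17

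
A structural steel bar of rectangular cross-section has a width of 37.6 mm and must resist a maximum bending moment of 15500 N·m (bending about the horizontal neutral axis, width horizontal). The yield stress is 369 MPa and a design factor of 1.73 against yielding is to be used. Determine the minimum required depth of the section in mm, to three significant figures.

h = 108 mm

σ_allow = 369/1.73 = 213.3 MPa.
For a rectangular section σ = 6M/(bh²), so h² = 6M/(b σ_allow) = 6×1.5500×10^7/(37.6×213.3) = 11600 mm².
h = 107.7 mm.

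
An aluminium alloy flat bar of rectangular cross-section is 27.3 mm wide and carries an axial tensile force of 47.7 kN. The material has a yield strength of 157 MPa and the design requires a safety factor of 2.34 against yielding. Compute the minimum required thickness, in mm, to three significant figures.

t = 26.0 mm

σ_allow = 157/2.34 = 67.09 MPa.
Required area A = F/σ_allow = 47700/67.09 = 710.9 mm².
t = A/w = 710.9/27.3 = 26.04 mm.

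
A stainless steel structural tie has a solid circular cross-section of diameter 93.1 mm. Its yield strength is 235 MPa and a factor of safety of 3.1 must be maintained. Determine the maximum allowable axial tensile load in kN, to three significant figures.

F_allow = 516 kN

σ_allow = 235/3.1 = 75.81 MPa.
A = πd²/4 = π×93.1²/4 = 6808 mm².
F_allow = σ_allow × A = 75.81×6808 = 516100 N.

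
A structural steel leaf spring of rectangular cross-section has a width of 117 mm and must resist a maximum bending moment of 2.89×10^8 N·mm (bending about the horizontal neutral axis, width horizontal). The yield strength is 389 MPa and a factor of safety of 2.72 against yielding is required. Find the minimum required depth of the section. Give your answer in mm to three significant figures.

h = 322 mm

σ_allow = 389/2.72 = 143.0 MPa.
For a rectangular section σ = 6M/(bh²), so h² = 6M/(b σ_allow) = 6×2.8900×10^8/(117×143.0) = 103600 mm².
h = 321.9 mm.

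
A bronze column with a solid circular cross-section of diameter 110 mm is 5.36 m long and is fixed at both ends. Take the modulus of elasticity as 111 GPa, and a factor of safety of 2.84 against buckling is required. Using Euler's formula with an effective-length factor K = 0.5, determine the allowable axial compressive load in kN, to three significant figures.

P_allow = 386 kN

I = πd⁴/64 = π×110⁴/64 = 7.187×10^6 mm⁴.
Effective length L_e = KL = 0.5×5.36 m = 2680 mm.
Euler critical load P_cr = π²EI/L_e² = π²×111000×7.187×10^6/2680² = 1.096×10^6 N.
P_allow = P_cr/n = 1.096×10^6/2.84 = 386000 N.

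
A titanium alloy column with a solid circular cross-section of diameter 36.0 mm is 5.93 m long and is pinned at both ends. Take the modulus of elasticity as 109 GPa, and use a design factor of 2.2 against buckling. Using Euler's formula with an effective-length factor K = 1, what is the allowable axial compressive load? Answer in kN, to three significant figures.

P_allow = 1.15 kN

I = πd⁴/64 = π×36.0⁴/64 = 82450 mm⁴.
Effective length L_e = KL = 1×5.93 m = 5930 mm.
Euler critical load P_cr = π²EI/L_e² = π²×109000×82450/5930² = 2522 N.
P_allow = P_cr/n = 2522/2.2 = 1147 N.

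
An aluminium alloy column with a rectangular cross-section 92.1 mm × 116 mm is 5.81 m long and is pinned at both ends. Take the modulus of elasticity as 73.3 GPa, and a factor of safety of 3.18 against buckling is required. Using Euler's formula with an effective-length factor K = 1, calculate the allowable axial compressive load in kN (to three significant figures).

Buckling occurs about the weak axis: I_min = h·b³/12 = 116×92.1³/12 = 7.552×10^6 mm⁴ (b = 92.1 mm is the smaller dimension).
Effective length L_e = KL = 1×5.81 m = 5810 mm.
Euler critical load P_cr = π²EI/L_e² = π²×73300×7.552×10^6/5810² = 161800 N.
P_allow = P_cr/n = 161800/3.18 = 50900 N.

P_allow = 50.9 kN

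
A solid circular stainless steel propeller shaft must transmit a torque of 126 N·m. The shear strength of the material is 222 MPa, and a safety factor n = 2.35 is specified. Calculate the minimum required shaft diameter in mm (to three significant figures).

Allowable shear stress τ_allow = 222/2.35 = 94.47 MPa.
For a solid shaft τ = 16T/(πd³), so d³ = 16T/(π τ_allow) = 16×126000/(π×94.47) = 6793 mm³.
d = (6793)^(1/3) = 18.94 mm.

d = 18.9 mm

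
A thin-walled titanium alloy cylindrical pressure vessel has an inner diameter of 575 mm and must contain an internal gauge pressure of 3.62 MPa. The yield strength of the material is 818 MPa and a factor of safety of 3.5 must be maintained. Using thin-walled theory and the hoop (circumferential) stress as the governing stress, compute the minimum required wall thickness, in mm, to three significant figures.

t = 4.45 mm

σ_allow = 818/3.5 = 233.7 MPa.
Hoop stress σ_h = pD/(2t), so t = pD/(2σ_allow) = 3.62×575/(2×233.7) = 4.453 mm.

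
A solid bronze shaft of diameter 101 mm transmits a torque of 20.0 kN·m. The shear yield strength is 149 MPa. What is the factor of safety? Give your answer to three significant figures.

n = 1.51

τ = 16T/(πd³) = 16×2.0000×10^7/(π×101³) = 98.86 MPa.
n = τ_limit/τ = 149/98.86 = 1.507.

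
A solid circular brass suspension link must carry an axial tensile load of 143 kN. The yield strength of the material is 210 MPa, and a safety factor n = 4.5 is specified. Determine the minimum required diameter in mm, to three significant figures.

Allowable stress σ_allow = 210/4.5 = 46.67 MPa.
Required area A = F/σ_allow = 143000/46.67 = 3064 mm².
A = πd²/4 → d = √(4A/π) = 62.46 mm.

d = 62.5 mm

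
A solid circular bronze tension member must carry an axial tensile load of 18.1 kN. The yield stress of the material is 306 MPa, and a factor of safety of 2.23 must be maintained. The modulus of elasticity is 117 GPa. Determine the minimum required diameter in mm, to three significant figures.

Allowable stress σ_allow = 306/2.23 = 137.2 MPa.
Required area A = F/σ_allow = 18100/137.2 = 131.9 mm².
A = πd²/4 → d = √(4A/π) = 12.96 mm.

d = 13.0 mm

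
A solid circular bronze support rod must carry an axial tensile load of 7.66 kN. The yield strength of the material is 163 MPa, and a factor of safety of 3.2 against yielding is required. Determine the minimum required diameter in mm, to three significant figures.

Allowable stress σ_allow = 163/3.2 = 50.94 MPa.
Required area A = F/σ_allow = 7660.0/50.94 = 150.4 mm².
A = πd²/4 → d = √(4A/π) = 13.84 mm.

d = 13.8 mm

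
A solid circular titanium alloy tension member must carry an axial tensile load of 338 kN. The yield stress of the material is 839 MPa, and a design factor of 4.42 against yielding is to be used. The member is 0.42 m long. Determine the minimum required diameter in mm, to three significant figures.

d = 47.6 mm

Allowable stress σ_allow = 839/4.42 = 189.8 MPa.
Required area A = F/σ_allow = 338000/189.8 = 1781 mm².
A = πd²/4 → d = √(4A/π) = 47.61 mm.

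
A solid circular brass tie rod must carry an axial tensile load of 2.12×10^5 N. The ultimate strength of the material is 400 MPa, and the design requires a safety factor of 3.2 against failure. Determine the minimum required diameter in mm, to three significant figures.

Allowable stress σ_allow = 400/3.2 = 125.0 MPa.
Required area A = F/σ_allow = 212000/125.0 = 1696 mm².
A = πd²/4 → d = √(4A/π) = 46.47 mm.

d = 46.5 mm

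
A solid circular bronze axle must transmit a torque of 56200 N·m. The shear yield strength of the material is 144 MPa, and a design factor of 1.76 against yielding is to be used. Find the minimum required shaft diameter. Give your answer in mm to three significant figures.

Allowable shear stress τ_allow = 144/1.76 = 81.82 MPa.
For a solid shaft τ = 16T/(πd³), so d³ = 16T/(π τ_allow) = 16×5.6200×10^7/(π×81.82) = 3.498×10^6 mm³.
d = (3.498×10^6)^(1/3) = 151.8 mm.

d = 152 mm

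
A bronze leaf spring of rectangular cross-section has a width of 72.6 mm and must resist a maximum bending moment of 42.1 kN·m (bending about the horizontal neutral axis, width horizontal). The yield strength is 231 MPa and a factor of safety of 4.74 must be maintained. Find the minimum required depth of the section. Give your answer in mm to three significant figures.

h = 267 mm

σ_allow = 231/4.74 = 48.73 MPa.
For a rectangular section σ = 6M/(bh²), so h² = 6M/(b σ_allow) = 6×4.2100×10^7/(72.6×48.73) = 71390 mm².
h = 267.2 mm.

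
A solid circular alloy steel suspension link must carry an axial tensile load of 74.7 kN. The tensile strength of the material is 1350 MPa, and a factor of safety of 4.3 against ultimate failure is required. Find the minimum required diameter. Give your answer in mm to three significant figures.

d = 17.4 mm

Allowable stress σ_allow = 1350/4.3 = 314.0 MPa.
Required area A = F/σ_allow = 74700/314.0 = 237.9 mm².
A = πd²/4 → d = √(4A/π) = 17.41 mm.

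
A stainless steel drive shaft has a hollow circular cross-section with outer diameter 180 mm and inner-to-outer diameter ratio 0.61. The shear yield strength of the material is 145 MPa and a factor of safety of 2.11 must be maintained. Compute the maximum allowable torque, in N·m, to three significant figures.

T_allow = 67800 N·m

τ_allow = 145/2.11 = 68.72 MPa.
For a hollow shaft T_allow = τ_allow·πd_o³(1−k⁴)/16 with 1−k⁴ = 0.8615, so πd_o³(1−k⁴)/16 = 986600 mm³.
T_allow = 68.72×986600 = 6.780×10^7 N·mm = 67800 N·m.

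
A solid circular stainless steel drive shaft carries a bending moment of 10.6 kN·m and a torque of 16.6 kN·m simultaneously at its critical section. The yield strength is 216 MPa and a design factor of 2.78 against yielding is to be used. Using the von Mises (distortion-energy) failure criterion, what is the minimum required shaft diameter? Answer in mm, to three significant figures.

d = 133 mm

σ_allow = σ_y/n = 216/2.78 = 77.70 MPa.
For a solid shaft σ_b = 32M/(πd³) and τ = 16T/(πd³), so the von Mises stress is σ' = (16/πd³)·√(4M²+3T²).
√(4M²+3T²) = √(4×(1.060×10^7)² + 3×(1.660×10^7)²) = 3.572×10^7 N·mm.
d³ = 16×3.572×10^7/(π×77.70) = 2.342×10^6 mm³.
d = 132.8 mm.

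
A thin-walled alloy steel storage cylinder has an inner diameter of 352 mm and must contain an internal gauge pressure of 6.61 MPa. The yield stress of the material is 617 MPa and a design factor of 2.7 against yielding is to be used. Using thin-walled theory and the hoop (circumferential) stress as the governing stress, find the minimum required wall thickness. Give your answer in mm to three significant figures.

t = 5.09 mm

σ_allow = 617/2.7 = 228.5 MPa.
Hoop stress σ_h = pD/(2t), so t = pD/(2σ_allow) = 6.61×352/(2×228.5) = 5.091 mm.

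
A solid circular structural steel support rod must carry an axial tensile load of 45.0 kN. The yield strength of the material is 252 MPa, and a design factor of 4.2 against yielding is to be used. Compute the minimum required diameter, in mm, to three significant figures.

d = 30.9 mm

Allowable stress σ_allow = 252/4.2 = 60.00 MPa.
Required area A = F/σ_allow = 45000/60.00 = 750.0 mm².
A = πd²/4 → d = √(4A/π) = 30.90 mm.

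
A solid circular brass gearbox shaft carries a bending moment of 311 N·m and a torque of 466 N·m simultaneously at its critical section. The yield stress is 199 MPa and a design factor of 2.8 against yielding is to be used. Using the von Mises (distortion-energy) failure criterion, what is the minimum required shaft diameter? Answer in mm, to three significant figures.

d = 41.8 mm

σ_allow = σ_y/n = 199/2.8 = 71.07 MPa.
For a solid shaft σ_b = 32M/(πd³) and τ = 16T/(πd³), so the von Mises stress is σ' = (16/πd³)·√(4M²+3T²).
√(4M²+3T²) = √(4×(311000)² + 3×(466000)²) = 1.019×10^6 N·mm.
d³ = 16×1.019×10^6/(π×71.07) = 73020 mm³.
d = 41.80 mm.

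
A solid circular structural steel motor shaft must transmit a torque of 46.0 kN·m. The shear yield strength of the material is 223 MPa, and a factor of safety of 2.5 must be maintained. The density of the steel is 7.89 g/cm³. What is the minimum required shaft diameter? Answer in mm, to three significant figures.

Allowable shear stress τ_allow = 223/2.5 = 89.20 MPa.
For a solid shaft τ = 16T/(πd³), so d³ = 16T/(π τ_allow) = 16×4.6000×10^7/(π×89.20) = 2.626×10^6 mm³.
d = (2.626×10^6)^(1/3) = 138.0 mm.

d = 138 mm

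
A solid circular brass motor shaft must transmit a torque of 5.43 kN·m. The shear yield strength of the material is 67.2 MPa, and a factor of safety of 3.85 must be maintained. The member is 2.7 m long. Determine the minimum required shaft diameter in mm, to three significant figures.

Allowable shear stress τ_allow = 67.2/3.85 = 17.45 MPa.
For a solid shaft τ = 16T/(πd³), so d³ = 16T/(π τ_allow) = 16×5430000/(π×17.45) = 1.584×10^6 mm³.
d = (1.584×10^6)^(1/3) = 116.6 mm.

d = 117 mm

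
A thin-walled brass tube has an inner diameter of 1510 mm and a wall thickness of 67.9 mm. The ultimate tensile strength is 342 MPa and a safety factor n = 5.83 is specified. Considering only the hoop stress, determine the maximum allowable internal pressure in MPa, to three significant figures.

σ_allow = 342/5.83 = 58.66 MPa.
σ_h = pD/(2t) → p_allow = 2σ_allow t/D = 2×58.66×67.9/1510 = 5.276 MPa.

p_allow = 5.28 MPa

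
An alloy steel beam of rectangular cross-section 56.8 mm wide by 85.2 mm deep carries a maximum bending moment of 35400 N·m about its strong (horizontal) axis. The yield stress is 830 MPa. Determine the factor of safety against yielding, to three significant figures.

n = 1.61

Section modulus S = bh²/6 = 56.8×85.2²/6 = 68720 mm³.
σ = M/S = 3.5400×10^7/68720 = 515.1 MPa.
n = 830/515.1 = 1.611.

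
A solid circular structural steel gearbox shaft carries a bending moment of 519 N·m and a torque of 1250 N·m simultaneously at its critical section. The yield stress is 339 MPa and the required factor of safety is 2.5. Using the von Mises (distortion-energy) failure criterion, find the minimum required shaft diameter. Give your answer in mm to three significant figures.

σ_allow = σ_y/n = 339/2.5 = 135.6 MPa.
For a solid shaft σ_b = 32M/(πd³) and τ = 16T/(πd³), so the von Mises stress is σ' = (16/πd³)·√(4M²+3T²).
√(4M²+3T²) = √(4×(519000)² + 3×(1.250×10^6)²) = 2.401×10^6 N·mm.
d³ = 16×2.401×10^6/(π×135.6) = 90180 mm³.
d = 44.84 mm.

d = 44.8 mm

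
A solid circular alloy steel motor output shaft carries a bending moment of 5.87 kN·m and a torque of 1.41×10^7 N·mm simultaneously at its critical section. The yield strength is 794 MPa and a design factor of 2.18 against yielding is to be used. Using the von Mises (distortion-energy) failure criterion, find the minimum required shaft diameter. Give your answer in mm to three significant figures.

d = 72.4 mm

σ_allow = σ_y/n = 794/2.18 = 364.2 MPa.
For a solid shaft σ_b = 32M/(πd³) and τ = 16T/(πd³), so the von Mises stress is σ' = (16/πd³)·√(4M²+3T²).
√(4M²+3T²) = √(4×(5.870×10^6)² + 3×(1.410×10^7)²) = 2.710×10^7 N·mm.
d³ = 16×2.710×10^7/(π×364.2) = 378900 mm³.
d = 72.36 mm.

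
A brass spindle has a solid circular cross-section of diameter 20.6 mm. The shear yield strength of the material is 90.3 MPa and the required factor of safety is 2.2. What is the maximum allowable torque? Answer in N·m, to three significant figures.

T_allow = 70.5 N·m

τ_allow = 90.3/2.2 = 41.05 MPa.
For a solid shaft T_allow = τ_allow·πd³/16; πd³/16 = π×20.6³/16 = 1716 mm³.
T_allow = 41.05×1716 = 70450 N·mm = 70.45 N·m.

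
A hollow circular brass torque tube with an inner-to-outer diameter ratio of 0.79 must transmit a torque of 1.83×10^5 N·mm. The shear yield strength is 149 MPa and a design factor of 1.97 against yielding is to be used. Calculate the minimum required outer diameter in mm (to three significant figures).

τ_allow = 149/1.97 = 75.63 MPa.
For a hollow shaft τ = 16T/[πd_o³(1−k⁴)] with k = 0.79, so 1−k⁴ = 0.6105.
d_o³ = 16T/[π τ_allow (1−k⁴)] = 16×183000/(π×75.63×0.6105) = 20180 mm³.
d_o = 27.23 mm.

d_o = 27.2 mm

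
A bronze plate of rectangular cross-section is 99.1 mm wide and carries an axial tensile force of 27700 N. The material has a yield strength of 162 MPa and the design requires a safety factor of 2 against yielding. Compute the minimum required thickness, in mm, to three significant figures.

σ_allow = 162/2 = 81.00 MPa.
Required area A = F/σ_allow = 27700/81.00 = 342.0 mm².
t = A/w = 342.0/99.1 = 3.451 mm.

t = 3.45 mm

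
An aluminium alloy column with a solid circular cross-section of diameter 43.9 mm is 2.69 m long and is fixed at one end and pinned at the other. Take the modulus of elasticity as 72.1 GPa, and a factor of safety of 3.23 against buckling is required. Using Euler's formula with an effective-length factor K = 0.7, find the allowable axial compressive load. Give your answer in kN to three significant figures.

P_allow = 11.3 kN

I = πd⁴/64 = π×43.9⁴/64 = 182300 mm⁴.
Effective length L_e = KL = 0.7×2.69 m = 1883 mm.
Euler critical load P_cr = π²EI/L_e² = π²×72100×182300/1883² = 36590 N.
P_allow = P_cr/n = 36590/3.23 = 11330 N.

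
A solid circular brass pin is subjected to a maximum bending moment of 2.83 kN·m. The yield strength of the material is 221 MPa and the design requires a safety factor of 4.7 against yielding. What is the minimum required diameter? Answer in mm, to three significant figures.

d = 85.0 mm

σ_allow = 221/4.7 = 47.02 MPa.
For a solid circular section σ = 32M/(πd³), so d³ = 32M/(π σ_allow) = 32×2830000/(π×47.02) = 613000 mm³.
d = 84.95 mm.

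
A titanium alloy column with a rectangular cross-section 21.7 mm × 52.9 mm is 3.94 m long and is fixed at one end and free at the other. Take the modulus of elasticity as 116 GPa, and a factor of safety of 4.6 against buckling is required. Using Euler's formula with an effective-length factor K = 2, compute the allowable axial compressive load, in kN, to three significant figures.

Buckling occurs about the weak axis: I_min = h·b³/12 = 52.9×21.7³/12 = 45050 mm⁴ (b = 21.7 mm is the smaller dimension).
Effective length L_e = KL = 2×3.94 m = 7880 mm.
Euler critical load P_cr = π²EI/L_e² = π²×116000×45050/7880² = 830.5 N.
P_allow = P_cr/n = 830.5/4.6 = 180.6 N.

P_allow = 0.181 kN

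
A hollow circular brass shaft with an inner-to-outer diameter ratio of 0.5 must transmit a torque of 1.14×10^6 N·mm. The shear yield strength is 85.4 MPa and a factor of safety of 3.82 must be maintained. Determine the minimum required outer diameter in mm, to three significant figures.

τ_allow = 85.4/3.82 = 22.36 MPa.
For a hollow shaft τ = 16T/[πd_o³(1−k⁴)] with k = 0.5, so 1−k⁴ = 0.9375.
d_o³ = 16T/[π τ_allow (1−k⁴)] = 16×1140000/(π×22.36×0.9375) = 277000 mm³.
d_o = 65.19 mm.

d_o = 65.2 mm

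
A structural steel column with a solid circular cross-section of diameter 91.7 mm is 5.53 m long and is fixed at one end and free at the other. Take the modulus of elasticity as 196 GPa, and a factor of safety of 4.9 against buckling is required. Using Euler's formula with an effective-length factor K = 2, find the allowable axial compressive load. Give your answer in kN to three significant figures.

I = πd⁴/64 = π×91.7⁴/64 = 3.471×10^6 mm⁴.
Effective length L_e = KL = 2×5.53 m = 11060 mm.
Euler critical load P_cr = π²EI/L_e² = π²×196000×3.471×10^6/11060² = 54890 N.
P_allow = P_cr/n = 54890/4.9 = 11200 N.

P_allow = 11.2 kN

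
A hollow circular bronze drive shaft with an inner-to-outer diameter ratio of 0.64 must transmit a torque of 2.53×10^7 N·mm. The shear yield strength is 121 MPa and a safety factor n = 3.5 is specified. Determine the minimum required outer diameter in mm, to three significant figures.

d_o = 165 mm

τ_allow = 121/3.5 = 34.57 MPa.
For a hollow shaft τ = 16T/[πd_o³(1−k⁴)] with k = 0.64, so 1−k⁴ = 0.8322.
d_o³ = 16T/[π τ_allow (1−k⁴)] = 16×2.5300×10^7/(π×34.57×0.8322) = 4.478×10^6 mm³.
d_o = 164.8 mm.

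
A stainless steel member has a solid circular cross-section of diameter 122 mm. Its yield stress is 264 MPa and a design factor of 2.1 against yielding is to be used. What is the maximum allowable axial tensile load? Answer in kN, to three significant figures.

σ_allow = 264/2.1 = 125.7 MPa.
A = πd²/4 = π×122²/4 = 11690 mm².
F_allow = σ_allow × A = 125.7×11690 = 1.470×10^6 N.

F_allow = 1470 kN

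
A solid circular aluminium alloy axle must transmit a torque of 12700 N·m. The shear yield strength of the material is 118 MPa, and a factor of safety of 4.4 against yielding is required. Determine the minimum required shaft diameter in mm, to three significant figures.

d = 134 mm

Allowable shear stress τ_allow = 118/4.4 = 26.82 MPa.
For a solid shaft τ = 16T/(πd³), so d³ = 16T/(π τ_allow) = 16×1.2700×10^7/(π×26.82) = 2.412×10^6 mm³.
d = (2.412×10^6)^(1/3) = 134.1 mm.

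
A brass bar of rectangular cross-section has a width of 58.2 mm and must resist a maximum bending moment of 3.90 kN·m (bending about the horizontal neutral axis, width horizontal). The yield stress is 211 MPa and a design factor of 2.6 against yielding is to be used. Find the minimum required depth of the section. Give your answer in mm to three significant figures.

σ_allow = 211/2.6 = 81.15 MPa.
For a rectangular section σ = 6M/(bh²), so h² = 6M/(b σ_allow) = 6×3900000/(58.2×81.15) = 4954 mm².
h = 70.39 mm.

h = 70.4 mm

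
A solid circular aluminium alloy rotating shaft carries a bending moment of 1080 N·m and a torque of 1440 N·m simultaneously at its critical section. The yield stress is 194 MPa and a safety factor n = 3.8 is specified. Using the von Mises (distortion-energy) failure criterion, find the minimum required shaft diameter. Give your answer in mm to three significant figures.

d = 69.0 mm

σ_allow = σ_y/n = 194/3.8 = 51.05 MPa.
For a solid shaft σ_b = 32M/(πd³) and τ = 16T/(πd³), so the von Mises stress is σ' = (16/πd³)·√(4M²+3T²).
√(4M²+3T²) = √(4×(1.080×10^6)² + 3×(1.440×10^6)²) = 3.299×10^6 N·mm.
d³ = 16×3.299×10^6/(π×51.05) = 329200 mm³.
d = 69.04 mm.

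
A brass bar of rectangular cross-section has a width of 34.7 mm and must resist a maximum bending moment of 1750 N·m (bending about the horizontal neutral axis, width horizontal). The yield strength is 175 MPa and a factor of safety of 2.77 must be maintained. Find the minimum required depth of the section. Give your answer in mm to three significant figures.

σ_allow = 175/2.77 = 63.18 MPa.
For a rectangular section σ = 6M/(bh²), so h² = 6M/(b σ_allow) = 6×1750000/(34.7×63.18) = 4790 mm².
h = 69.21 mm.

h = 69.2 mm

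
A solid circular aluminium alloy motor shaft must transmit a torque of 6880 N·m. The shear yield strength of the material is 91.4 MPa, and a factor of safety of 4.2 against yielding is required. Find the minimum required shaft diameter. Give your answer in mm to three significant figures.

Allowable shear stress τ_allow = 91.4/4.2 = 21.76 MPa.
For a solid shaft τ = 16T/(πd³), so d³ = 16T/(π τ_allow) = 16×6880000/(π×21.76) = 1.610×10^6 mm³.
d = (1.610×10^6)^(1/3) = 117.2 mm.

d = 117 mm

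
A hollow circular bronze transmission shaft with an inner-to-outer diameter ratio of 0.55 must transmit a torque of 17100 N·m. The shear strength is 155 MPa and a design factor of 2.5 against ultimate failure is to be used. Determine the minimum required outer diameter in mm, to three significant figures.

d_o = 116 mm

τ_allow = 155/2.5 = 62.00 MPa.
For a hollow shaft τ = 16T/[πd_o³(1−k⁴)] with k = 0.55, so 1−k⁴ = 0.9085.
d_o³ = 16T/[π τ_allow (1−k⁴)] = 16×1.7100×10^7/(π×62.00×0.9085) = 1.546×10^6 mm³.
d_o = 115.6 mm.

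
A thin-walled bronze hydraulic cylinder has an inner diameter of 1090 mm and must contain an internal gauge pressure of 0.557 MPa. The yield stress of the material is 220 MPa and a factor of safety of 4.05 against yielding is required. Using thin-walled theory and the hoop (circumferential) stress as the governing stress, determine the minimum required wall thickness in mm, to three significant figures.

t = 5.59 mm

σ_allow = 220/4.05 = 54.32 MPa.
Hoop stress σ_h = pD/(2t), so t = pD/(2σ_allow) = 0.557×1090/(2×54.32) = 5.588 mm.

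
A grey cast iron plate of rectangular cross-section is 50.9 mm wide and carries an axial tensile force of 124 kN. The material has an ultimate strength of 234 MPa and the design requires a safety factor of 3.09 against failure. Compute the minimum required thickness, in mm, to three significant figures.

t = 32.2 mm

σ_allow = 234/3.09 = 75.73 MPa.
Required area A = F/σ_allow = 124000/75.73 = 1637 mm².
t = A/w = 1637/50.9 = 32.17 mm.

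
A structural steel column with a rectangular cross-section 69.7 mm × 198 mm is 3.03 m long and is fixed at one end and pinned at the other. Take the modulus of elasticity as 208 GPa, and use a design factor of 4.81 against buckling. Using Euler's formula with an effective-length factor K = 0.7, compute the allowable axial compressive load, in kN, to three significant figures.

P_allow = 530 kN

Buckling occurs about the weak axis: I_min = h·b³/12 = 198×69.7³/12 = 5.587×10^6 mm⁴ (b = 69.7 mm is the smaller dimension).
Effective length L_e = KL = 0.7×3.03 m = 2121 mm.
Euler critical load P_cr = π²EI/L_e² = π²×208000×5.587×10^6/2121² = 2.550×10^6 N.
P_allow = P_cr/n = 2.550×10^6/4.81 = 530100 N.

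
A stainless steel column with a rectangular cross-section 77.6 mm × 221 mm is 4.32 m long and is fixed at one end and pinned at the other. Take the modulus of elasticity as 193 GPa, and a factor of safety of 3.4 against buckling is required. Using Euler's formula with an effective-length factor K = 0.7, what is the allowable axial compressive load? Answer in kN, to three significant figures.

Buckling occurs about the weak axis: I_min = h·b³/12 = 221×77.6³/12 = 8.606×10^6 mm⁴ (b = 77.6 mm is the smaller dimension).
Effective length L_e = KL = 0.7×4.32 m = 3024 mm.
Euler critical load P_cr = π²EI/L_e² = π²×193000×8.606×10^6/3024² = 1.793×10^6 N.
P_allow = P_cr/n = 1.793×10^6/3.4 = 527200 N.

P_allow = 527 kN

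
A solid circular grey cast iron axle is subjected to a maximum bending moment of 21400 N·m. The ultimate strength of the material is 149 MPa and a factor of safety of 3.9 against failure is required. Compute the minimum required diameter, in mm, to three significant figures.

σ_allow = 149/3.9 = 38.21 MPa.
For a solid circular section σ = 32M/(πd³), so d³ = 32M/(π σ_allow) = 32×2.1400×10^7/(π×38.21) = 5.705×10^6 mm³.
d = 178.7 mm.

d = 179 mm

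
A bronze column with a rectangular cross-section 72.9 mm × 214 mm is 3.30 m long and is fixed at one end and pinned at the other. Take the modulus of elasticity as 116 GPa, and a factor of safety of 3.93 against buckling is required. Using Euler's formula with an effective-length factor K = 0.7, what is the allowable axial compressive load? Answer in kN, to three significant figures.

P_allow = 377 kN

Buckling occurs about the weak axis: I_min = h·b³/12 = 214×72.9³/12 = 6.909×10^6 mm⁴ (b = 72.9 mm is the smaller dimension).
Effective length L_e = KL = 0.7×3.30 m = 2310 mm.
Euler critical load P_cr = π²EI/L_e² = π²×116000×6.909×10^6/2310² = 1.482×10^6 N.
P_allow = P_cr/n = 1.482×10^6/3.93 = 377200 N.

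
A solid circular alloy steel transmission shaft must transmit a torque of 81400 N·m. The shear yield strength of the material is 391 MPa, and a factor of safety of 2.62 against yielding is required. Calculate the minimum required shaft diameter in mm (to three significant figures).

d = 141 mm

Allowable shear stress τ_allow = 391/2.62 = 149.2 MPa.
For a solid shaft τ = 16T/(πd³), so d³ = 16T/(π τ_allow) = 16×8.1400×10^7/(π×149.2) = 2.778×10^6 mm³.
d = (2.778×10^6)^(1/3) = 140.6 mm.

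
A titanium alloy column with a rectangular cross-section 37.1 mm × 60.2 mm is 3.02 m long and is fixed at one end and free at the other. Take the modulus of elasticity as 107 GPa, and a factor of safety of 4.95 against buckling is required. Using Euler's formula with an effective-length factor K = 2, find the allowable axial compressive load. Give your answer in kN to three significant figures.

Buckling occurs about the weak axis: I_min = h·b³/12 = 60.2×37.1³/12 = 256200 mm⁴ (b = 37.1 mm is the smaller dimension).
Effective length L_e = KL = 2×3.02 m = 6040 mm.
Euler critical load P_cr = π²EI/L_e² = π²×107000×256200/6040² = 7416 N.
P_allow = P_cr/n = 7416/4.95 = 1498 N.

P_allow = 1.50 kN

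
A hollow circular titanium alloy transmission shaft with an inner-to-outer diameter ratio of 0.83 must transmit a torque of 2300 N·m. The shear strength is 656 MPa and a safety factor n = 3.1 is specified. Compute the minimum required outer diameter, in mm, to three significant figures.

τ_allow = 656/3.1 = 211.6 MPa.
For a hollow shaft τ = 16T/[πd_o³(1−k⁴)] with k = 0.83, so 1−k⁴ = 0.5254.
d_o³ = 16T/[π τ_allow (1−k⁴)] = 16×2300000/(π×211.6×0.5254) = 105400 mm³.
d_o = 47.23 mm.

d_o = 47.2 mm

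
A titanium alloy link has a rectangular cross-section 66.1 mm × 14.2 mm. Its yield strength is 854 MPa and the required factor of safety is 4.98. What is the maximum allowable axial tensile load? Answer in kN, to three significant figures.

F_allow = 161 kN

σ_allow = 854/4.98 = 171.5 MPa.
A = 66.1×14.2 = 938.6 mm².
F_allow = σ_allow × A = 171.5×938.6 = 161000 N.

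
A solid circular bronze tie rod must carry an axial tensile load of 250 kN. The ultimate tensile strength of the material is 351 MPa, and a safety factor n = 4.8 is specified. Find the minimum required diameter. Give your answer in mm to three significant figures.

d = 66.0 mm

Allowable stress σ_allow = 351/4.8 = 73.12 MPa.
Required area A = F/σ_allow = 250000/73.12 = 3419 mm².
A = πd²/4 → d = √(4A/π) = 65.98 mm.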